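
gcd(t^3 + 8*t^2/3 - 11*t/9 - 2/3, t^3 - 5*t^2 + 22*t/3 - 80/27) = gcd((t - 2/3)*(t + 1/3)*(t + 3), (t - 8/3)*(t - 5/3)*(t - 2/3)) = t - 2/3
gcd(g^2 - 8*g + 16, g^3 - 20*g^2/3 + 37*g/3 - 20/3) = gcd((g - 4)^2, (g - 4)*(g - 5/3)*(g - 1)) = g - 4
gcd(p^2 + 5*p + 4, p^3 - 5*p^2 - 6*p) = p + 1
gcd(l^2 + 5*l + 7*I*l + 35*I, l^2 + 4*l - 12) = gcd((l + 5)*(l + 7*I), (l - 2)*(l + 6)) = 1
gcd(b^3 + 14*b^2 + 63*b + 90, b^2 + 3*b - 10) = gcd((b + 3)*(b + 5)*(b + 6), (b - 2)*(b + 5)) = b + 5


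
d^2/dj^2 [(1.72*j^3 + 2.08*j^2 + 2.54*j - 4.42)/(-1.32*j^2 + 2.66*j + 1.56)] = (3.5527136788005e-15*j^5 - 54.881696*j^3 - 22.31424*j^2 - 149.613984*j + 91.707824)/(2.299968*j^6 - 13.904352*j^5 + 19.864944*j^4 + 14.043736*j^3 - 23.476752*j^2 - 19.420128*j - 3.796416)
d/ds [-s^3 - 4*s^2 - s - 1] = -3*s^2 - 8*s - 1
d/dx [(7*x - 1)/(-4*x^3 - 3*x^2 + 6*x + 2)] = (56*x^3 + 9*x^2 - 6*x + 20)/(16*x^6 + 24*x^5 - 39*x^4 - 52*x^3 + 24*x^2 + 24*x + 4)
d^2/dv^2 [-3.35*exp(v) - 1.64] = -3.35*exp(v)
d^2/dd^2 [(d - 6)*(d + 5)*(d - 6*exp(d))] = -6*d^2*exp(d) - 18*d*exp(d) + 6*d + 180*exp(d) - 2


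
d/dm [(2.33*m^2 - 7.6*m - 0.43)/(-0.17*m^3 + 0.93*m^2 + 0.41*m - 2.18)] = (0.3961*m^4 - 2.584*m^3 + 7.804*m^2 - 9.359*m + 16.7443)/(0.0289*m^6 - 0.3162*m^5 + 0.7255*m^4 + 1.5038*m^3 - 3.8867*m^2 - 1.7876*m + 4.7524)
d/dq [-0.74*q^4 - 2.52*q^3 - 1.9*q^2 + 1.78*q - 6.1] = -2.96*q^3 - 7.56*q^2 - 3.8*q + 1.78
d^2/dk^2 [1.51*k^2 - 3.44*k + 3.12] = 3.02000000000000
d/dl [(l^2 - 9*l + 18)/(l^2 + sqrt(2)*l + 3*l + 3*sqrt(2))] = ((2*l - 9)*(l^2 + sqrt(2)*l + 3*l + 3*sqrt(2)) - (2*l + sqrt(2) + 3)*(l^2 - 9*l + 18))/(l^2 + sqrt(2)*l + 3*l + 3*sqrt(2))^2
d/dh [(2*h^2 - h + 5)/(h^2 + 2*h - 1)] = (5*h^2 - 14*h - 9)/(h^4 + 4*h^3 + 2*h^2 - 4*h + 1)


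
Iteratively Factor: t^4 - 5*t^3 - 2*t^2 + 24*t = (t - 4)*(t^3 - t^2 - 6*t) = (t - 4)*(t - 3)*(t^2 + 2*t) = t*(t - 4)*(t - 3)*(t + 2)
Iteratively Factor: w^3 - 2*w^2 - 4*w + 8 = (w - 2)*(w^2 - 4) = (w - 2)^2*(w + 2)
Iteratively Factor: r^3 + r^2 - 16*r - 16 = (r + 1)*(r^2 - 16) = (r - 4)*(r + 1)*(r + 4)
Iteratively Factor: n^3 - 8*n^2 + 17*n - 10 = (n - 2)*(n^2 - 6*n + 5) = (n - 5)*(n - 2)*(n - 1)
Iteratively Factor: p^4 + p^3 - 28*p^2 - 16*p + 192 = (p - 4)*(p^3 + 5*p^2 - 8*p - 48) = (p - 4)*(p + 4)*(p^2 + p - 12) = (p - 4)*(p - 3)*(p + 4)*(p + 4)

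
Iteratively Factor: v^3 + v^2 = (v + 1)*(v^2) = v*(v + 1)*(v)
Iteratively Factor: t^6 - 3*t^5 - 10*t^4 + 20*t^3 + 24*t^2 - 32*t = (t - 1)*(t^5 - 2*t^4 - 12*t^3 + 8*t^2 + 32*t) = (t - 2)*(t - 1)*(t^4 - 12*t^2 - 16*t) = (t - 2)*(t - 1)*(t + 2)*(t^3 - 2*t^2 - 8*t) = (t - 4)*(t - 2)*(t - 1)*(t + 2)*(t^2 + 2*t) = t*(t - 4)*(t - 2)*(t - 1)*(t + 2)*(t + 2)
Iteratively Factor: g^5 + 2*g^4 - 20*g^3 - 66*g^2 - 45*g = (g + 3)*(g^4 - g^3 - 17*g^2 - 15*g) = (g - 5)*(g + 3)*(g^3 + 4*g^2 + 3*g) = g*(g - 5)*(g + 3)*(g^2 + 4*g + 3) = g*(g - 5)*(g + 1)*(g + 3)*(g + 3)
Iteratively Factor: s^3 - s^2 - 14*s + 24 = (s + 4)*(s^2 - 5*s + 6) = (s - 2)*(s + 4)*(s - 3)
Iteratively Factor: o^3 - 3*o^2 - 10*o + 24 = (o - 2)*(o^2 - o - 12) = (o - 2)*(o + 3)*(o - 4)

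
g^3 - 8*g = g*(g - 2*sqrt(2))*(g + 2*sqrt(2))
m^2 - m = m*(m - 1)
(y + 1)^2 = y^2 + 2*y + 1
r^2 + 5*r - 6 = (r - 1)*(r + 6)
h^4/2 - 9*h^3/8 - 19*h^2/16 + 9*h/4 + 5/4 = (h/2 + 1/4)*(h - 2)^2*(h + 5/4)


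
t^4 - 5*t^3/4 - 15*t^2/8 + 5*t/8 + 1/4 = (t - 2)*(t - 1/2)*(t + 1/4)*(t + 1)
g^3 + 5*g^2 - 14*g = g*(g - 2)*(g + 7)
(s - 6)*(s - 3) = s^2 - 9*s + 18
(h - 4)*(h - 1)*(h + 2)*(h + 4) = h^4 + h^3 - 18*h^2 - 16*h + 32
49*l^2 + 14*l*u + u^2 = (7*l + u)^2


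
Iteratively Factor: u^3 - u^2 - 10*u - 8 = (u + 2)*(u^2 - 3*u - 4) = (u - 4)*(u + 2)*(u + 1)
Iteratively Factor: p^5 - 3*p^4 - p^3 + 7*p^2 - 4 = (p - 2)*(p^4 - p^3 - 3*p^2 + p + 2) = (p - 2)*(p - 1)*(p^3 - 3*p - 2) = (p - 2)*(p - 1)*(p + 1)*(p^2 - p - 2) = (p - 2)^2*(p - 1)*(p + 1)*(p + 1)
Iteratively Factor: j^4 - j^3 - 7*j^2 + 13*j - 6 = (j - 1)*(j^3 - 7*j + 6) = (j - 1)^2*(j^2 + j - 6) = (j - 2)*(j - 1)^2*(j + 3)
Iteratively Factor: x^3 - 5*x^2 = (x - 5)*(x^2) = x*(x - 5)*(x)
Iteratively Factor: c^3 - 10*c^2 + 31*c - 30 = (c - 2)*(c^2 - 8*c + 15) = (c - 5)*(c - 2)*(c - 3)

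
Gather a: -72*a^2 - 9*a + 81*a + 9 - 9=-72*a^2 + 72*a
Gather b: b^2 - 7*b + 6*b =b^2 - b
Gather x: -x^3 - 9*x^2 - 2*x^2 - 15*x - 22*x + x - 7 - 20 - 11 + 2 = -x^3 - 11*x^2 - 36*x - 36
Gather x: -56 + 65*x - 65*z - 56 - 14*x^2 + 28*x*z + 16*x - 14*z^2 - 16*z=-14*x^2 + x*(28*z + 81) - 14*z^2 - 81*z - 112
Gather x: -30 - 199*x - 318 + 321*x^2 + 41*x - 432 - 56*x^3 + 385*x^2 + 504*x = -56*x^3 + 706*x^2 + 346*x - 780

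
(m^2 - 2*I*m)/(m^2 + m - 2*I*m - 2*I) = m/(m + 1)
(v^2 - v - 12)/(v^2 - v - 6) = (-v^2 + v + 12)/(-v^2 + v + 6)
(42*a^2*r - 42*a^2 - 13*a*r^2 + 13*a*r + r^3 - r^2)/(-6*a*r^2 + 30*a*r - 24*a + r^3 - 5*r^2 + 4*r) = (-7*a + r)/(r - 4)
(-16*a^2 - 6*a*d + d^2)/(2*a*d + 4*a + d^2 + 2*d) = (-8*a + d)/(d + 2)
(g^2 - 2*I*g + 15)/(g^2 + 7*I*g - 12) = (g - 5*I)/(g + 4*I)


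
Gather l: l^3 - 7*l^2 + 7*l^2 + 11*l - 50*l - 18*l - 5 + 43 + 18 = l^3 - 57*l + 56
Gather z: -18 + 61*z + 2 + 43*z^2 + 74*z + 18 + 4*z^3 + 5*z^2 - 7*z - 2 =4*z^3 + 48*z^2 + 128*z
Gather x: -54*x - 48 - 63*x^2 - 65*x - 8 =-63*x^2 - 119*x - 56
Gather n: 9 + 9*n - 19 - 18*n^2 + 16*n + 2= -18*n^2 + 25*n - 8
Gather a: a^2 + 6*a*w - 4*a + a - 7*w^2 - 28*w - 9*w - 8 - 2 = a^2 + a*(6*w - 3) - 7*w^2 - 37*w - 10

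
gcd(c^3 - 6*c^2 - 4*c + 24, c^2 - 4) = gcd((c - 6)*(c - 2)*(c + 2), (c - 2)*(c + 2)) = c^2 - 4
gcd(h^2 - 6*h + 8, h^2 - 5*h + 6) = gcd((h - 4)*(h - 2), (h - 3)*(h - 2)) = h - 2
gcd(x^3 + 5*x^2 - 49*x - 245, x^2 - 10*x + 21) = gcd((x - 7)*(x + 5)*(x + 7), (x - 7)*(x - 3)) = x - 7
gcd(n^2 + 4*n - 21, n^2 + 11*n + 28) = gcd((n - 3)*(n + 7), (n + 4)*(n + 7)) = n + 7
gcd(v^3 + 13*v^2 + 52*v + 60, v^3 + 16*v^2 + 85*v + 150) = v^2 + 11*v + 30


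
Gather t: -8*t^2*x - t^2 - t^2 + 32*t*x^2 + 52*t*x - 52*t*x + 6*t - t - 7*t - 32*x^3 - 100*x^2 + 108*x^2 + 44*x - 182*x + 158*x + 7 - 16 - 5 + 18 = t^2*(-8*x - 2) + t*(32*x^2 - 2) - 32*x^3 + 8*x^2 + 20*x + 4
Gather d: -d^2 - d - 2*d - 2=-d^2 - 3*d - 2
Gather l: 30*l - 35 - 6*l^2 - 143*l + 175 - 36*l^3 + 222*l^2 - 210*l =-36*l^3 + 216*l^2 - 323*l + 140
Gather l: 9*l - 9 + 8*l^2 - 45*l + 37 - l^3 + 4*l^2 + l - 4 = -l^3 + 12*l^2 - 35*l + 24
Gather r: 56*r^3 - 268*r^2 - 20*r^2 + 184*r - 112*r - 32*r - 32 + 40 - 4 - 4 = 56*r^3 - 288*r^2 + 40*r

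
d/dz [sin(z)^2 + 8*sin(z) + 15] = 2*(sin(z) + 4)*cos(z)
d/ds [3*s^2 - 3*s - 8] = 6*s - 3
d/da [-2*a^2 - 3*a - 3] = -4*a - 3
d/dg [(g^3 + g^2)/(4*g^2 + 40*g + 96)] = g*(g^3 + 20*g^2 + 82*g + 48)/(4*(g^4 + 20*g^3 + 148*g^2 + 480*g + 576))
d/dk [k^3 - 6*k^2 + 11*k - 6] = 3*k^2 - 12*k + 11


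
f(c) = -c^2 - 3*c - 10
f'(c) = -2*c - 3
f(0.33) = -11.10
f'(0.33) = -3.66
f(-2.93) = -9.79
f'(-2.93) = 2.86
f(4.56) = -44.47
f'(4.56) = -12.12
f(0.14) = -10.44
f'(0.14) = -3.28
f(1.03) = -14.15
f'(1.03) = -5.06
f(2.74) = -25.73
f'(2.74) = -8.48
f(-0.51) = -8.73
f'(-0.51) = -1.98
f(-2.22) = -8.27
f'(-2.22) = 1.44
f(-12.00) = -118.00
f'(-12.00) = 21.00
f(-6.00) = -28.00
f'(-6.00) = 9.00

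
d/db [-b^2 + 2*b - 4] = 2 - 2*b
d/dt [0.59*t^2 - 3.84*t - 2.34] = 1.18*t - 3.84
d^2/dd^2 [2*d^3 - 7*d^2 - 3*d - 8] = 12*d - 14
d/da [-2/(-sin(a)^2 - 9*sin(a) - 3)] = -2*(2*sin(a) + 9)*cos(a)/(sin(a)^2 + 9*sin(a) + 3)^2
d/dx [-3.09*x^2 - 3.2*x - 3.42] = -6.18*x - 3.2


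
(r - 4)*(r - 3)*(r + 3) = r^3 - 4*r^2 - 9*r + 36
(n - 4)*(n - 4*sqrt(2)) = n^2 - 4*sqrt(2)*n - 4*n + 16*sqrt(2)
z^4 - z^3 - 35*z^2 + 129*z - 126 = (z - 3)^2*(z - 2)*(z + 7)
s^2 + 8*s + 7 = (s + 1)*(s + 7)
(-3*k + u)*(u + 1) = -3*k*u - 3*k + u^2 + u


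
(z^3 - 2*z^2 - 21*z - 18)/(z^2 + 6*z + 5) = (z^2 - 3*z - 18)/(z + 5)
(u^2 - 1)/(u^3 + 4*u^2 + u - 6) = (u + 1)/(u^2 + 5*u + 6)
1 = 1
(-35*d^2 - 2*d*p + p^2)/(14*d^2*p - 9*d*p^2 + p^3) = (5*d + p)/(p*(-2*d + p))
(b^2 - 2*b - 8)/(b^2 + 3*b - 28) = (b + 2)/(b + 7)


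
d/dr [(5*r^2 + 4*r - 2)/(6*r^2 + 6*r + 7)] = 2*(3*r^2 + 47*r + 20)/(36*r^4 + 72*r^3 + 120*r^2 + 84*r + 49)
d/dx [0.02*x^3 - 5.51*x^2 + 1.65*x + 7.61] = 0.06*x^2 - 11.02*x + 1.65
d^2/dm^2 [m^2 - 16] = 2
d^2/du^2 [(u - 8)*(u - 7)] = 2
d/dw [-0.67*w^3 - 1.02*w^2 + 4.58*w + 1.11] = -2.01*w^2 - 2.04*w + 4.58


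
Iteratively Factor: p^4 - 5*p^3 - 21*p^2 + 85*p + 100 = (p - 5)*(p^3 - 21*p - 20) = (p - 5)*(p + 4)*(p^2 - 4*p - 5) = (p - 5)^2*(p + 4)*(p + 1)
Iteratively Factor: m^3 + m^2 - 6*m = (m)*(m^2 + m - 6) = m*(m + 3)*(m - 2)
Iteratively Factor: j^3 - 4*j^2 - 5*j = (j)*(j^2 - 4*j - 5) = j*(j + 1)*(j - 5)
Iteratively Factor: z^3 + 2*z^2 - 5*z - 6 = (z + 3)*(z^2 - z - 2) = (z + 1)*(z + 3)*(z - 2)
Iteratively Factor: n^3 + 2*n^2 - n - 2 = (n + 2)*(n^2 - 1) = (n - 1)*(n + 2)*(n + 1)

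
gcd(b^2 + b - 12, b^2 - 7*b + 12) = b - 3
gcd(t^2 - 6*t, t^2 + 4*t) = t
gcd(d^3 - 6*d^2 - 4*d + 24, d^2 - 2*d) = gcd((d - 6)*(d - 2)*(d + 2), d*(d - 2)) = d - 2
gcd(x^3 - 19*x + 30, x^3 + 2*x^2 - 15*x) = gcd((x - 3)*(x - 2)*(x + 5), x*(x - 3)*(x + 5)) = x^2 + 2*x - 15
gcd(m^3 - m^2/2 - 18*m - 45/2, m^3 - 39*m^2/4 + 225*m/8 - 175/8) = m - 5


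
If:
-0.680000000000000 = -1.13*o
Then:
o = 0.60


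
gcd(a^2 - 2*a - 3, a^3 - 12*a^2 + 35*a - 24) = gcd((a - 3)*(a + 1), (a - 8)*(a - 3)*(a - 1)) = a - 3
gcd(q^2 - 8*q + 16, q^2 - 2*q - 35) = 1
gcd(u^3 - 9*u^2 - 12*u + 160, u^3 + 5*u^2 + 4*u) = u + 4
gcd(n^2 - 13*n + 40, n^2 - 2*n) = 1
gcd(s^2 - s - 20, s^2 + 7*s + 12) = s + 4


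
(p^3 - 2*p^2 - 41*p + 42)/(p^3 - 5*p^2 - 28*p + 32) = (p^2 - p - 42)/(p^2 - 4*p - 32)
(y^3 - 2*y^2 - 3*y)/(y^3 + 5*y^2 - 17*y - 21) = y/(y + 7)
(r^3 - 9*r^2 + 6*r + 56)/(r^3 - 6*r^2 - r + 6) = (r^3 - 9*r^2 + 6*r + 56)/(r^3 - 6*r^2 - r + 6)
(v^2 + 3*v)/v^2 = (v + 3)/v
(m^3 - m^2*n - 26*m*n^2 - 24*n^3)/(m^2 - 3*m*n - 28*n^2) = (m^2 - 5*m*n - 6*n^2)/(m - 7*n)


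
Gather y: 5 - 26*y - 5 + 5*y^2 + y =5*y^2 - 25*y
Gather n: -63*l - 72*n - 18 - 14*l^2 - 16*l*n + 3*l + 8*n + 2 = -14*l^2 - 60*l + n*(-16*l - 64) - 16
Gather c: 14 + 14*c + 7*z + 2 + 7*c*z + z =c*(7*z + 14) + 8*z + 16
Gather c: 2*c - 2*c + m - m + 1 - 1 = 0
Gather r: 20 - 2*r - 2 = 18 - 2*r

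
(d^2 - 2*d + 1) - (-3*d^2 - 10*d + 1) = 4*d^2 + 8*d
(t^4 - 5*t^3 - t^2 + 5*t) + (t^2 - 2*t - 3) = t^4 - 5*t^3 + 3*t - 3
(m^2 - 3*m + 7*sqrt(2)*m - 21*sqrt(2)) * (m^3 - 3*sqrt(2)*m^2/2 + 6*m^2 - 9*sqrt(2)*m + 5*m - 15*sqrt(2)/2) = m^5 + 3*m^4 + 11*sqrt(2)*m^4/2 - 34*m^3 + 33*sqrt(2)*m^3/2 - 143*sqrt(2)*m^2/2 - 78*m^2 - 165*sqrt(2)*m/2 + 273*m + 315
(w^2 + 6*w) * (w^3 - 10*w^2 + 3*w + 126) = w^5 - 4*w^4 - 57*w^3 + 144*w^2 + 756*w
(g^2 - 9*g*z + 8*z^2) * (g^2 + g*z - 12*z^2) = g^4 - 8*g^3*z - 13*g^2*z^2 + 116*g*z^3 - 96*z^4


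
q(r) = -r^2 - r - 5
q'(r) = -2*r - 1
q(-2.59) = -9.12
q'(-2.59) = 4.18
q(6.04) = -47.52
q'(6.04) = -13.08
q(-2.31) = -8.03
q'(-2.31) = 3.62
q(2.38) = -13.04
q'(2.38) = -5.76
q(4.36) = -28.37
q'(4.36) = -9.72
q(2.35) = -12.87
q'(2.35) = -5.70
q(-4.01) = -17.07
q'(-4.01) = 7.02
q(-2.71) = -9.63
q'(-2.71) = 4.42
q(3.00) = -17.00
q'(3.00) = -7.00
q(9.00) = -95.00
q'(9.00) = -19.00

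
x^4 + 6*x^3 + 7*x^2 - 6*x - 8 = (x - 1)*(x + 1)*(x + 2)*(x + 4)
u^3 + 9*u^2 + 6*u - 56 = (u - 2)*(u + 4)*(u + 7)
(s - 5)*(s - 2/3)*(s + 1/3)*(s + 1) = s^4 - 13*s^3/3 - 35*s^2/9 + 23*s/9 + 10/9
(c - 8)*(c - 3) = c^2 - 11*c + 24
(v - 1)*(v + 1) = v^2 - 1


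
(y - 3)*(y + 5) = y^2 + 2*y - 15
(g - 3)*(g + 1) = g^2 - 2*g - 3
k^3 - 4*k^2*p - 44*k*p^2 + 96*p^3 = (k - 8*p)*(k - 2*p)*(k + 6*p)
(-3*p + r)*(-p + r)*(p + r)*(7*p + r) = 21*p^4 - 4*p^3*r - 22*p^2*r^2 + 4*p*r^3 + r^4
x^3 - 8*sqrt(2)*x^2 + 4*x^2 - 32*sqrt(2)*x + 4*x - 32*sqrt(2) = (x + 2)^2*(x - 8*sqrt(2))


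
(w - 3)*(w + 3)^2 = w^3 + 3*w^2 - 9*w - 27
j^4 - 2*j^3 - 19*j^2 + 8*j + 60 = (j - 5)*(j - 2)*(j + 2)*(j + 3)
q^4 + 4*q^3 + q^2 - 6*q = q*(q - 1)*(q + 2)*(q + 3)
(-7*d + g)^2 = 49*d^2 - 14*d*g + g^2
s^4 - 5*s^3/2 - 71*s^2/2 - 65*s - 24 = (s - 8)*(s + 1/2)*(s + 2)*(s + 3)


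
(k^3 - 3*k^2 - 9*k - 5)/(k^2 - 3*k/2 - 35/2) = 2*(k^2 + 2*k + 1)/(2*k + 7)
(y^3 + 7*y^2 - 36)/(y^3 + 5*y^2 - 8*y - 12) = (y + 3)/(y + 1)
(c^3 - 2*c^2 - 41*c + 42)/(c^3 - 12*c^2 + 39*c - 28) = (c + 6)/(c - 4)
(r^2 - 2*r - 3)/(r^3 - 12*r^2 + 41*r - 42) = (r + 1)/(r^2 - 9*r + 14)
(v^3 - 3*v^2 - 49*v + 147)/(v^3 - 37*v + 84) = (v - 7)/(v - 4)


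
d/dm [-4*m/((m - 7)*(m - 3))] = 4*(m^2 - 21)/(m^4 - 20*m^3 + 142*m^2 - 420*m + 441)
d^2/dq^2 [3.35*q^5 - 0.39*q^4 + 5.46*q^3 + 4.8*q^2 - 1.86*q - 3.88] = 67.0*q^3 - 4.68*q^2 + 32.76*q + 9.6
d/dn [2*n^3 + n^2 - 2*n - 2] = 6*n^2 + 2*n - 2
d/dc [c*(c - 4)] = 2*c - 4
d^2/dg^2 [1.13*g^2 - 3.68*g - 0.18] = 2.26000000000000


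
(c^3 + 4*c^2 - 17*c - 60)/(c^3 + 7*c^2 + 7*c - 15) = (c - 4)/(c - 1)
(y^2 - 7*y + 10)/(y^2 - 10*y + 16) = (y - 5)/(y - 8)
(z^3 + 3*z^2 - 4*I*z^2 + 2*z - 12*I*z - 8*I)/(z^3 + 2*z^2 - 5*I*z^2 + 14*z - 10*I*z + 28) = (z^2 + z*(1 - 4*I) - 4*I)/(z^2 - 5*I*z + 14)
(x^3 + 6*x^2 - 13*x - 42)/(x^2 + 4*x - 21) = x + 2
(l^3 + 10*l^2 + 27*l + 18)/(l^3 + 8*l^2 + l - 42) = (l^2 + 7*l + 6)/(l^2 + 5*l - 14)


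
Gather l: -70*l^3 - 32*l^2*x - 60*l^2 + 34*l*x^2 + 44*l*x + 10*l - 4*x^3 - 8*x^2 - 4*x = -70*l^3 + l^2*(-32*x - 60) + l*(34*x^2 + 44*x + 10) - 4*x^3 - 8*x^2 - 4*x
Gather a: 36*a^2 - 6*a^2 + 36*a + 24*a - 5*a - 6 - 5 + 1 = 30*a^2 + 55*a - 10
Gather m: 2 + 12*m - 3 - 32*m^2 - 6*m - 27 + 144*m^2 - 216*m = 112*m^2 - 210*m - 28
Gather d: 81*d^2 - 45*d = 81*d^2 - 45*d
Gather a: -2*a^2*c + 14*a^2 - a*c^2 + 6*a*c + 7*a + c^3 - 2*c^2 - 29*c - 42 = a^2*(14 - 2*c) + a*(-c^2 + 6*c + 7) + c^3 - 2*c^2 - 29*c - 42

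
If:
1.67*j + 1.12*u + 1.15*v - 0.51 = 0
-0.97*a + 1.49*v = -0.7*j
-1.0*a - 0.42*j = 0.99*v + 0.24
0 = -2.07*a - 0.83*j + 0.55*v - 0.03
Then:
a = -0.14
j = 0.19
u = 0.35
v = -0.18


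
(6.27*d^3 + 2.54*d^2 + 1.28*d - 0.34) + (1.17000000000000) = 6.27*d^3 + 2.54*d^2 + 1.28*d + 0.83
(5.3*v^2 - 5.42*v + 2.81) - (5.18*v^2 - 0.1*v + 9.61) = 0.12*v^2 - 5.32*v - 6.8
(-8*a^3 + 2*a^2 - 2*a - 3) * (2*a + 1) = -16*a^4 - 4*a^3 - 2*a^2 - 8*a - 3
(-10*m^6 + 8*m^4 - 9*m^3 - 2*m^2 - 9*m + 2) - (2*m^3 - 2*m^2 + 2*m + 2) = -10*m^6 + 8*m^4 - 11*m^3 - 11*m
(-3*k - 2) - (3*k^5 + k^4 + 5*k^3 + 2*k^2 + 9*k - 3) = -3*k^5 - k^4 - 5*k^3 - 2*k^2 - 12*k + 1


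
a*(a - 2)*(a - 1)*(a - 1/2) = a^4 - 7*a^3/2 + 7*a^2/2 - a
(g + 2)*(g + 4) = g^2 + 6*g + 8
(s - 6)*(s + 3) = s^2 - 3*s - 18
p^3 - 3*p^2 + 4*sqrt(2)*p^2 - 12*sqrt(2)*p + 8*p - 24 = (p - 3)*(p + 2*sqrt(2))^2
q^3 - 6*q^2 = q^2*(q - 6)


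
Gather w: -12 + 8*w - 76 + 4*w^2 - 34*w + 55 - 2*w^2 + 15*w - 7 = 2*w^2 - 11*w - 40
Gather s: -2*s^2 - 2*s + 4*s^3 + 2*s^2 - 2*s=4*s^3 - 4*s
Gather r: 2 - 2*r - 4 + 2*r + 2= 0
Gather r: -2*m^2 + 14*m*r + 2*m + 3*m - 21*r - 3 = -2*m^2 + 5*m + r*(14*m - 21) - 3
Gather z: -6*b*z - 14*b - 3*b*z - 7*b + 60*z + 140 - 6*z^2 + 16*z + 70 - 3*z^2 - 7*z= -21*b - 9*z^2 + z*(69 - 9*b) + 210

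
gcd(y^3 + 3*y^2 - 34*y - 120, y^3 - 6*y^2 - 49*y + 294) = y - 6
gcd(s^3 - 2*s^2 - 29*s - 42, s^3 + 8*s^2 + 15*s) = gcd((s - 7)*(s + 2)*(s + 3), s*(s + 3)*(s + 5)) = s + 3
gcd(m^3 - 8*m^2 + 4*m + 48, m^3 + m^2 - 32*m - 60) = m^2 - 4*m - 12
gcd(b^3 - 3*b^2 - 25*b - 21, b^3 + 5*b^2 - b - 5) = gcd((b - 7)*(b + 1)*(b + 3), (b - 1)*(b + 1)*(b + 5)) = b + 1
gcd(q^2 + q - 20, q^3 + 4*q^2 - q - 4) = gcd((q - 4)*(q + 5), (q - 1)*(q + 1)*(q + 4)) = 1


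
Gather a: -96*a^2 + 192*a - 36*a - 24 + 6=-96*a^2 + 156*a - 18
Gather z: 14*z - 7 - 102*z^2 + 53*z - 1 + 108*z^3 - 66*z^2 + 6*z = 108*z^3 - 168*z^2 + 73*z - 8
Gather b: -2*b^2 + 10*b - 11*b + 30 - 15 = -2*b^2 - b + 15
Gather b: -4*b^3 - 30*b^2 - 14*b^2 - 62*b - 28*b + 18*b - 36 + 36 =-4*b^3 - 44*b^2 - 72*b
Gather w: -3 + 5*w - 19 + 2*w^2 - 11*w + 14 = 2*w^2 - 6*w - 8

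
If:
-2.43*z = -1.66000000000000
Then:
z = 0.68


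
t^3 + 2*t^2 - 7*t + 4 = (t - 1)^2*(t + 4)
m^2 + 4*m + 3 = (m + 1)*(m + 3)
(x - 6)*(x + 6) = x^2 - 36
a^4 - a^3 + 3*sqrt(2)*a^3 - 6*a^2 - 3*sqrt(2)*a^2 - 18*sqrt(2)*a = a*(a - 3)*(a + 2)*(a + 3*sqrt(2))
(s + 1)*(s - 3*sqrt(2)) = s^2 - 3*sqrt(2)*s + s - 3*sqrt(2)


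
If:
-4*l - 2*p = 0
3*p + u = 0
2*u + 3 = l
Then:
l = -3/11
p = 6/11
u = -18/11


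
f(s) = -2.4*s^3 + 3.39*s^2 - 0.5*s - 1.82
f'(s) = -7.2*s^2 + 6.78*s - 0.5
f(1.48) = -2.91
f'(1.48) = -6.24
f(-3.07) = 101.11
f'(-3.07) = -89.17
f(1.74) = -5.07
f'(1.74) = -10.50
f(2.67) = -24.67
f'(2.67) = -33.73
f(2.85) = -31.27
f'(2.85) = -39.66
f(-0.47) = -0.59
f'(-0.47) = -5.28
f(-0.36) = -1.09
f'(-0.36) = -3.87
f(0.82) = -1.27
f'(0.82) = 0.22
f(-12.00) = 4639.54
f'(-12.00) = -1118.66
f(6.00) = -401.18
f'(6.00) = -219.02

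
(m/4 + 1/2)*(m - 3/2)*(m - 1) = m^3/4 - m^2/8 - 7*m/8 + 3/4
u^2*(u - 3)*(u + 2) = u^4 - u^3 - 6*u^2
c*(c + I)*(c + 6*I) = c^3 + 7*I*c^2 - 6*c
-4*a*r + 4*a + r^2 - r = (-4*a + r)*(r - 1)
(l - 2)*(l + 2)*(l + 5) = l^3 + 5*l^2 - 4*l - 20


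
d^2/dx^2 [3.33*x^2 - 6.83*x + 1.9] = 6.66000000000000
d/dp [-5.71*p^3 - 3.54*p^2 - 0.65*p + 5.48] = -17.13*p^2 - 7.08*p - 0.65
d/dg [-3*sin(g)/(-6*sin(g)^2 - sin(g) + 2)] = 3*(3*cos(2*g) - 5)*cos(g)/(6*sin(g)^2 + sin(g) - 2)^2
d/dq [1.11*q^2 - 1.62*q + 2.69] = 2.22*q - 1.62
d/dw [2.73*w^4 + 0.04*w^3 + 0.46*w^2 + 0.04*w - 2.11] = 10.92*w^3 + 0.12*w^2 + 0.92*w + 0.04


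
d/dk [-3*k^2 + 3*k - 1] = 3 - 6*k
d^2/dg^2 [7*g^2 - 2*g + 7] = 14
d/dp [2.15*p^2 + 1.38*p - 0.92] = 4.3*p + 1.38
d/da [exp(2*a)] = 2*exp(2*a)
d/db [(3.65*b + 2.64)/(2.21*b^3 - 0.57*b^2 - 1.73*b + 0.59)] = (-16.133*b^3 - 15.4227*b^2 + 3.0096*b + 6.7207)/(4.8841*b^6 - 2.5194*b^5 - 7.3217*b^4 + 4.58*b^3 + 2.3203*b^2 - 2.0414*b + 0.3481)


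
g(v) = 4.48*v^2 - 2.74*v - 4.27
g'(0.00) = -2.74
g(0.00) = -4.27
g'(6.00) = 51.02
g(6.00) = 140.57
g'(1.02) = 6.40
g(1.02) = -2.40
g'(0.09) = -1.93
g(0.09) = -4.48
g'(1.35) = 9.36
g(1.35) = 0.20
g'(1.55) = 11.15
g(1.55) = 2.25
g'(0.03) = -2.47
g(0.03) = -4.35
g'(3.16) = 25.57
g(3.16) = 31.81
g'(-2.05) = -21.11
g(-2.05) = 20.17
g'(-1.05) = -12.15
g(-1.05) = 3.55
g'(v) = 8.96*v - 2.74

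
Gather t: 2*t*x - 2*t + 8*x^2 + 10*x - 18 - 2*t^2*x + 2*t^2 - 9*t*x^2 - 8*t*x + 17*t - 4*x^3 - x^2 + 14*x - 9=t^2*(2 - 2*x) + t*(-9*x^2 - 6*x + 15) - 4*x^3 + 7*x^2 + 24*x - 27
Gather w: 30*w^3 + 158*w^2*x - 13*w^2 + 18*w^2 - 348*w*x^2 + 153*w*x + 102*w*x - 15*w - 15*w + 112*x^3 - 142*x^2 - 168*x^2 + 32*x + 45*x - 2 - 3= 30*w^3 + w^2*(158*x + 5) + w*(-348*x^2 + 255*x - 30) + 112*x^3 - 310*x^2 + 77*x - 5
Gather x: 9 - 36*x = 9 - 36*x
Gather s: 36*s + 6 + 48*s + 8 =84*s + 14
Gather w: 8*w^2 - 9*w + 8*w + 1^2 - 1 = 8*w^2 - w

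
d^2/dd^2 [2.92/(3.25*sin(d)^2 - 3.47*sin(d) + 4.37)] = (-123.37*sin(d)^4 + 98.7909*sin(d)^3 + 315.780772*sin(d)^2 - 241.860388*sin(d) - 12.623744)/(3.25*sin(d)^2 - 3.47*sin(d) + 4.37)^3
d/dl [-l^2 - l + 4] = -2*l - 1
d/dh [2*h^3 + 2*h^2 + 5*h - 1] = 6*h^2 + 4*h + 5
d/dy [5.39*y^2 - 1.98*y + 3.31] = 10.78*y - 1.98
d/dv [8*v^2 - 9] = 16*v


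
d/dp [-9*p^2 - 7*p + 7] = -18*p - 7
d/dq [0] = 0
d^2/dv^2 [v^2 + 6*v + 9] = 2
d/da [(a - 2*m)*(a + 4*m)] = 2*a + 2*m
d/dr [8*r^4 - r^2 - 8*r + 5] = 32*r^3 - 2*r - 8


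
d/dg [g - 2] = 1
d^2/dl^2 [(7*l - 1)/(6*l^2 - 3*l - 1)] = 18*((3 - 14*l)*(-6*l^2 + 3*l + 1) - (4*l - 1)^2*(7*l - 1))/(-6*l^2 + 3*l + 1)^3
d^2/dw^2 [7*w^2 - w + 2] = 14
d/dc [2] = 0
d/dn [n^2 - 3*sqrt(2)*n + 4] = 2*n - 3*sqrt(2)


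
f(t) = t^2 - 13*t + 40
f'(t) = 2*t - 13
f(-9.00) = 238.00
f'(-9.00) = -31.00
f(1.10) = 26.91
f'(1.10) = -10.80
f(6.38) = -2.24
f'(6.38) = -0.24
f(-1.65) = 64.17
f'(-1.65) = -16.30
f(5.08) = -0.23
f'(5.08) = -2.84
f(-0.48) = 46.47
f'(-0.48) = -13.96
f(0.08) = 38.97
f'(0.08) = -12.84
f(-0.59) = 48.02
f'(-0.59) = -14.18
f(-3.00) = 88.00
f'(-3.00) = -19.00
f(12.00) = 28.00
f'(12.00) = 11.00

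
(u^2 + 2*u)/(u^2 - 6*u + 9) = u*(u + 2)/(u^2 - 6*u + 9)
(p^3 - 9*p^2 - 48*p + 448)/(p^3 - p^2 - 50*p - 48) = (p^2 - p - 56)/(p^2 + 7*p + 6)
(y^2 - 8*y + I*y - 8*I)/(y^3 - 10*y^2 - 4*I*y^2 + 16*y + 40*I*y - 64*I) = (y + I)/(y^2 + y*(-2 - 4*I) + 8*I)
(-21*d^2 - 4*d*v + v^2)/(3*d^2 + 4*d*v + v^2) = (-7*d + v)/(d + v)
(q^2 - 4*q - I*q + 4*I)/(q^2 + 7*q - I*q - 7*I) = (q - 4)/(q + 7)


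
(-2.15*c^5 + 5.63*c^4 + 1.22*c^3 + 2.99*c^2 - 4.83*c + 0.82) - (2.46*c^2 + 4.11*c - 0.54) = -2.15*c^5 + 5.63*c^4 + 1.22*c^3 + 0.53*c^2 - 8.94*c + 1.36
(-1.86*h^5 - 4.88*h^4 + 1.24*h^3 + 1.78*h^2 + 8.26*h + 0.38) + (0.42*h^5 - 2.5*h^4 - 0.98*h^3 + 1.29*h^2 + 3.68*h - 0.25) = -1.44*h^5 - 7.38*h^4 + 0.26*h^3 + 3.07*h^2 + 11.94*h + 0.13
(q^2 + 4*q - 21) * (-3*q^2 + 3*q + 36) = -3*q^4 - 9*q^3 + 111*q^2 + 81*q - 756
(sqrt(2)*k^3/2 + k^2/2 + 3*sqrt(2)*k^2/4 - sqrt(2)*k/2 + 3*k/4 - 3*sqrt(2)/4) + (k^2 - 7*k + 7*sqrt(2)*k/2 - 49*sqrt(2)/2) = sqrt(2)*k^3/2 + 3*sqrt(2)*k^2/4 + 3*k^2/2 - 25*k/4 + 3*sqrt(2)*k - 101*sqrt(2)/4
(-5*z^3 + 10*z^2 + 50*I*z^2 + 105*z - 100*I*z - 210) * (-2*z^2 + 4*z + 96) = 10*z^5 - 40*z^4 - 100*I*z^4 - 650*z^3 + 400*I*z^3 + 1800*z^2 + 4400*I*z^2 + 9240*z - 9600*I*z - 20160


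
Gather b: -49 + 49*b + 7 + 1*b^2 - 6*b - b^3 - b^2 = -b^3 + 43*b - 42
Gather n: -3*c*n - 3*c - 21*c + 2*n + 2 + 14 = -24*c + n*(2 - 3*c) + 16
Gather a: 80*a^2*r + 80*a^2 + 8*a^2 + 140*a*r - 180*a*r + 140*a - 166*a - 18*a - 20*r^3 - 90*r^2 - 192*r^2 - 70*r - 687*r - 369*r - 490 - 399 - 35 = a^2*(80*r + 88) + a*(-40*r - 44) - 20*r^3 - 282*r^2 - 1126*r - 924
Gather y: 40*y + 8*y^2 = 8*y^2 + 40*y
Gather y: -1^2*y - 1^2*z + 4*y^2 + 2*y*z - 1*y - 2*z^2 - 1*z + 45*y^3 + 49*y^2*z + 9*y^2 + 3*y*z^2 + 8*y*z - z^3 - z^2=45*y^3 + y^2*(49*z + 13) + y*(3*z^2 + 10*z - 2) - z^3 - 3*z^2 - 2*z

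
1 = 1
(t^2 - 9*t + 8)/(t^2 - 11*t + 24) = (t - 1)/(t - 3)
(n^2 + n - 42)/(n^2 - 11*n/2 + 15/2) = 2*(n^2 + n - 42)/(2*n^2 - 11*n + 15)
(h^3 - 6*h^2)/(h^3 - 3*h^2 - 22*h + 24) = h^2/(h^2 + 3*h - 4)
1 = 1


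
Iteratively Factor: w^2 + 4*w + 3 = (w + 1)*(w + 3)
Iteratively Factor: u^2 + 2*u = (u)*(u + 2)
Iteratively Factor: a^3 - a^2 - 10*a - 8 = (a + 2)*(a^2 - 3*a - 4) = (a + 1)*(a + 2)*(a - 4)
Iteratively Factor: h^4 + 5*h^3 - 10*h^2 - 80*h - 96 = (h + 2)*(h^3 + 3*h^2 - 16*h - 48) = (h + 2)*(h + 4)*(h^2 - h - 12) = (h + 2)*(h + 3)*(h + 4)*(h - 4)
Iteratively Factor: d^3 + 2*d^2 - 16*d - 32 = (d + 4)*(d^2 - 2*d - 8) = (d - 4)*(d + 4)*(d + 2)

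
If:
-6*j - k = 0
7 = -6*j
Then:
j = -7/6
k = 7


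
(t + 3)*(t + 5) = t^2 + 8*t + 15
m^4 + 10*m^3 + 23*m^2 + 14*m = m*(m + 1)*(m + 2)*(m + 7)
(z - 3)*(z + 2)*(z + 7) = z^3 + 6*z^2 - 13*z - 42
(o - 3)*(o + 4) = o^2 + o - 12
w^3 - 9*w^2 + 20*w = w*(w - 5)*(w - 4)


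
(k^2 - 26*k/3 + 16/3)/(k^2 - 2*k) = (3*k^2 - 26*k + 16)/(3*k*(k - 2))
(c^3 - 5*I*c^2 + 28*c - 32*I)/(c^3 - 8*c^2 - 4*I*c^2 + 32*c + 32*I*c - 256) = (c - I)/(c - 8)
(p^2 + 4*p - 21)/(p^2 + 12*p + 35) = (p - 3)/(p + 5)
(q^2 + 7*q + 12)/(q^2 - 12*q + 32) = (q^2 + 7*q + 12)/(q^2 - 12*q + 32)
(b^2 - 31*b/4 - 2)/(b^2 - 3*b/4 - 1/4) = (b - 8)/(b - 1)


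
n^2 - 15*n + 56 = (n - 8)*(n - 7)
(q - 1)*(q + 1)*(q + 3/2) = q^3 + 3*q^2/2 - q - 3/2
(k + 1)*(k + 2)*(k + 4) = k^3 + 7*k^2 + 14*k + 8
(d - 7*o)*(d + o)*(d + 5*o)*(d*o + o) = d^4*o - d^3*o^2 + d^3*o - 37*d^2*o^3 - d^2*o^2 - 35*d*o^4 - 37*d*o^3 - 35*o^4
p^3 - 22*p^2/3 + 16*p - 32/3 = (p - 4)*(p - 2)*(p - 4/3)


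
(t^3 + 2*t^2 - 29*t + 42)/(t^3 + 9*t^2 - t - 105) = (t - 2)/(t + 5)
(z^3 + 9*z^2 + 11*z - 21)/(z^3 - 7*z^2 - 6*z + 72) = (z^2 + 6*z - 7)/(z^2 - 10*z + 24)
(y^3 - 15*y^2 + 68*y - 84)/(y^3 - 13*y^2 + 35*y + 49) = (y^2 - 8*y + 12)/(y^2 - 6*y - 7)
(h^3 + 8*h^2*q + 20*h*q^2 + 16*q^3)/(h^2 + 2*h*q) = h + 6*q + 8*q^2/h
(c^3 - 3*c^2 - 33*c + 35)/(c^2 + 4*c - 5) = c - 7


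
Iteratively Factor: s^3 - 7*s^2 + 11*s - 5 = (s - 1)*(s^2 - 6*s + 5) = (s - 5)*(s - 1)*(s - 1)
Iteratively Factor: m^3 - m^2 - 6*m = (m + 2)*(m^2 - 3*m) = (m - 3)*(m + 2)*(m)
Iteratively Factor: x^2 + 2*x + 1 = (x + 1)*(x + 1)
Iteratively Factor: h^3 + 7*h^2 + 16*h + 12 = (h + 3)*(h^2 + 4*h + 4) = (h + 2)*(h + 3)*(h + 2)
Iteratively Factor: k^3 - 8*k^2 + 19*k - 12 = (k - 1)*(k^2 - 7*k + 12) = (k - 3)*(k - 1)*(k - 4)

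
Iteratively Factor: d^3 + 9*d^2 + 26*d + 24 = (d + 3)*(d^2 + 6*d + 8) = (d + 2)*(d + 3)*(d + 4)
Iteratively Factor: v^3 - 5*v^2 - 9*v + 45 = (v - 5)*(v^2 - 9) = (v - 5)*(v + 3)*(v - 3)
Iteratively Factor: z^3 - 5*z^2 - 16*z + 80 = (z - 5)*(z^2 - 16) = (z - 5)*(z + 4)*(z - 4)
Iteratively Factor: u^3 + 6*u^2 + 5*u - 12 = (u + 4)*(u^2 + 2*u - 3) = (u + 3)*(u + 4)*(u - 1)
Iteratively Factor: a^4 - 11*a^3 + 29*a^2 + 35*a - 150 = (a + 2)*(a^3 - 13*a^2 + 55*a - 75) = (a - 5)*(a + 2)*(a^2 - 8*a + 15) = (a - 5)*(a - 3)*(a + 2)*(a - 5)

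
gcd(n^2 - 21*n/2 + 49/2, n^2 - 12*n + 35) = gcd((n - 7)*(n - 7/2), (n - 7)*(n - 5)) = n - 7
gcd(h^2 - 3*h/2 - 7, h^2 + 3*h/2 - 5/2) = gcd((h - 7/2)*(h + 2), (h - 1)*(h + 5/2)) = 1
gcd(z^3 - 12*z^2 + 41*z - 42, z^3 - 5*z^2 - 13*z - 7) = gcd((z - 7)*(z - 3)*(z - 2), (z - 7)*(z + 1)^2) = z - 7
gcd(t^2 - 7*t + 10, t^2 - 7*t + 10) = t^2 - 7*t + 10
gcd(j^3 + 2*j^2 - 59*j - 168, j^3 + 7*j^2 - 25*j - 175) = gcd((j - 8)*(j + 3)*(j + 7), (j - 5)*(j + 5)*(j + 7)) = j + 7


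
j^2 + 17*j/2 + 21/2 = (j + 3/2)*(j + 7)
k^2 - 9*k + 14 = (k - 7)*(k - 2)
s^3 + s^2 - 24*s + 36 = (s - 3)*(s - 2)*(s + 6)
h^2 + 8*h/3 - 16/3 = (h - 4/3)*(h + 4)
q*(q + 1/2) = q^2 + q/2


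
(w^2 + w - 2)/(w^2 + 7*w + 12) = (w^2 + w - 2)/(w^2 + 7*w + 12)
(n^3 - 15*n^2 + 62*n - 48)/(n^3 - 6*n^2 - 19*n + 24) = (n - 6)/(n + 3)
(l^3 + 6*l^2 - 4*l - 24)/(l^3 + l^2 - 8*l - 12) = (l^2 + 4*l - 12)/(l^2 - l - 6)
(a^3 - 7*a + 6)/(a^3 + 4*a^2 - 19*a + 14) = (a + 3)/(a + 7)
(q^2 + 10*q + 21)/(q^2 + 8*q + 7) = (q + 3)/(q + 1)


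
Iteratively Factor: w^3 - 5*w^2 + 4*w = (w)*(w^2 - 5*w + 4) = w*(w - 1)*(w - 4)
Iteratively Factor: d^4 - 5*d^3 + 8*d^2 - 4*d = (d)*(d^3 - 5*d^2 + 8*d - 4) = d*(d - 2)*(d^2 - 3*d + 2) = d*(d - 2)^2*(d - 1)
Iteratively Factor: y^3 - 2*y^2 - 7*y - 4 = (y + 1)*(y^2 - 3*y - 4) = (y - 4)*(y + 1)*(y + 1)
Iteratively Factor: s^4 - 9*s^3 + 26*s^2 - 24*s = (s - 3)*(s^3 - 6*s^2 + 8*s) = (s - 4)*(s - 3)*(s^2 - 2*s) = s*(s - 4)*(s - 3)*(s - 2)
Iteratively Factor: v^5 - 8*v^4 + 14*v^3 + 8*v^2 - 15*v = (v + 1)*(v^4 - 9*v^3 + 23*v^2 - 15*v) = (v - 1)*(v + 1)*(v^3 - 8*v^2 + 15*v) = (v - 5)*(v - 1)*(v + 1)*(v^2 - 3*v) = v*(v - 5)*(v - 1)*(v + 1)*(v - 3)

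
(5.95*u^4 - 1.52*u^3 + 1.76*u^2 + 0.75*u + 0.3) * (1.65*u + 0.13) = 9.8175*u^5 - 1.7345*u^4 + 2.7064*u^3 + 1.4663*u^2 + 0.5925*u + 0.039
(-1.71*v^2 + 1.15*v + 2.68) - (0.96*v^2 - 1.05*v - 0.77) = -2.67*v^2 + 2.2*v + 3.45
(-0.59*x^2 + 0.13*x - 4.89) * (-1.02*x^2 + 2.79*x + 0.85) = 0.6018*x^4 - 1.7787*x^3 + 4.849*x^2 - 13.5326*x - 4.1565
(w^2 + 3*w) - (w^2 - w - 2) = 4*w + 2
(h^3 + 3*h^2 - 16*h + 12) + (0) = h^3 + 3*h^2 - 16*h + 12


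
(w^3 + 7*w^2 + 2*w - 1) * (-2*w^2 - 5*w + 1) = -2*w^5 - 19*w^4 - 38*w^3 - w^2 + 7*w - 1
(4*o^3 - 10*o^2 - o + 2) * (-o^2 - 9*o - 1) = -4*o^5 - 26*o^4 + 87*o^3 + 17*o^2 - 17*o - 2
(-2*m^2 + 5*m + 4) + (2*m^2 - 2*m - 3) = 3*m + 1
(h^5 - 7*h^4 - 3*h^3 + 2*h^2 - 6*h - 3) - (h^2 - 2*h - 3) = h^5 - 7*h^4 - 3*h^3 + h^2 - 4*h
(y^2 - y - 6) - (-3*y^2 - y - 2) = 4*y^2 - 4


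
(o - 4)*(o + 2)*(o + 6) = o^3 + 4*o^2 - 20*o - 48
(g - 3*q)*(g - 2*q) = g^2 - 5*g*q + 6*q^2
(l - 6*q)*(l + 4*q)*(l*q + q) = l^3*q - 2*l^2*q^2 + l^2*q - 24*l*q^3 - 2*l*q^2 - 24*q^3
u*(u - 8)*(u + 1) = u^3 - 7*u^2 - 8*u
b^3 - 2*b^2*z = b^2*(b - 2*z)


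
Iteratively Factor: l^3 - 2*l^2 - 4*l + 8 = (l - 2)*(l^2 - 4) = (l - 2)^2*(l + 2)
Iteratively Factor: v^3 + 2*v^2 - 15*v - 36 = (v + 3)*(v^2 - v - 12) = (v - 4)*(v + 3)*(v + 3)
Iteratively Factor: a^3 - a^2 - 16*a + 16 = (a + 4)*(a^2 - 5*a + 4) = (a - 1)*(a + 4)*(a - 4)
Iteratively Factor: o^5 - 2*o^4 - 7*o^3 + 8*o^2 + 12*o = (o - 2)*(o^4 - 7*o^2 - 6*o) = (o - 2)*(o + 2)*(o^3 - 2*o^2 - 3*o) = o*(o - 2)*(o + 2)*(o^2 - 2*o - 3) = o*(o - 2)*(o + 1)*(o + 2)*(o - 3)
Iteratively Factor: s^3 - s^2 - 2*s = (s + 1)*(s^2 - 2*s) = s*(s + 1)*(s - 2)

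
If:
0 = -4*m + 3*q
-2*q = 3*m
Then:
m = 0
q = 0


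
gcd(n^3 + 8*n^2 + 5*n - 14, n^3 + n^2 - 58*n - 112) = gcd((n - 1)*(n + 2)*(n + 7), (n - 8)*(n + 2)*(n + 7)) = n^2 + 9*n + 14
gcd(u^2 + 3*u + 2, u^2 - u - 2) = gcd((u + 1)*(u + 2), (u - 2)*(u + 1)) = u + 1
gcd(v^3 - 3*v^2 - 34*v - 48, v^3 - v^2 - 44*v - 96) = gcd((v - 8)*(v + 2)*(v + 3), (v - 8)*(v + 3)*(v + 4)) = v^2 - 5*v - 24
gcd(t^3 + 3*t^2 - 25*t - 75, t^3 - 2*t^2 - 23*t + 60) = t + 5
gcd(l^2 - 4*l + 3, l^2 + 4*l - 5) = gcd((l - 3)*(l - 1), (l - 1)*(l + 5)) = l - 1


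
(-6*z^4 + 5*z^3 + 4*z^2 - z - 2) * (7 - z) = 6*z^5 - 47*z^4 + 31*z^3 + 29*z^2 - 5*z - 14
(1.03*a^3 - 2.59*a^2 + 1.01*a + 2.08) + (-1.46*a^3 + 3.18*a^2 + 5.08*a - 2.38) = -0.43*a^3 + 0.59*a^2 + 6.09*a - 0.3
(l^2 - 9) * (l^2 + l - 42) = l^4 + l^3 - 51*l^2 - 9*l + 378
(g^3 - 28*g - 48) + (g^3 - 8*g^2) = 2*g^3 - 8*g^2 - 28*g - 48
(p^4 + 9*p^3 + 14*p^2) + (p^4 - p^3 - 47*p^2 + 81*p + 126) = 2*p^4 + 8*p^3 - 33*p^2 + 81*p + 126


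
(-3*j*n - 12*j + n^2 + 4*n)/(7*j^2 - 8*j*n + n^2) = (-3*j*n - 12*j + n^2 + 4*n)/(7*j^2 - 8*j*n + n^2)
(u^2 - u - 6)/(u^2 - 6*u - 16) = (u - 3)/(u - 8)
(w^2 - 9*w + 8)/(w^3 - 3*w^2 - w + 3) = (w - 8)/(w^2 - 2*w - 3)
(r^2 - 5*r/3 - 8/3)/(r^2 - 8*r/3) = (r + 1)/r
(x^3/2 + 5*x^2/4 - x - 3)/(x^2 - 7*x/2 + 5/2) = (2*x^3 + 5*x^2 - 4*x - 12)/(2*(2*x^2 - 7*x + 5))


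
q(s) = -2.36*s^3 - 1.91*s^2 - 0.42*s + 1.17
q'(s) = -7.08*s^2 - 3.82*s - 0.42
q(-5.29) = 299.31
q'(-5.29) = -178.34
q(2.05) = -28.05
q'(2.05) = -38.00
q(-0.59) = 1.24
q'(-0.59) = -0.63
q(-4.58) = 189.76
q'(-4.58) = -131.44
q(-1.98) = 12.83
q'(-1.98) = -20.61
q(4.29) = -222.11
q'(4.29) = -147.11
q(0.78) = -1.44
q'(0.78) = -7.71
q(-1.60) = 6.62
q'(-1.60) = -12.43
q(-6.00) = 444.69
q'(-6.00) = -232.38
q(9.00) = -1877.76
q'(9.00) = -608.28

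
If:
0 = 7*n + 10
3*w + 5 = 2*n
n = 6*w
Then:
No Solution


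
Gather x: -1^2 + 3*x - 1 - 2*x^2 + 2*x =-2*x^2 + 5*x - 2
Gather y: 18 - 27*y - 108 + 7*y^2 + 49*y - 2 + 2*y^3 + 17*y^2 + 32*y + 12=2*y^3 + 24*y^2 + 54*y - 80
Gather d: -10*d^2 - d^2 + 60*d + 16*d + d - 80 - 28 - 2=-11*d^2 + 77*d - 110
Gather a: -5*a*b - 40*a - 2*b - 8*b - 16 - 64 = a*(-5*b - 40) - 10*b - 80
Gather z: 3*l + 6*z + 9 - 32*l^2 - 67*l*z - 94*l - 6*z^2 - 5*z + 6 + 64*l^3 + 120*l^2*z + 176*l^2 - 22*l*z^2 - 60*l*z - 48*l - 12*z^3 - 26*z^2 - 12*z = 64*l^3 + 144*l^2 - 139*l - 12*z^3 + z^2*(-22*l - 32) + z*(120*l^2 - 127*l - 11) + 15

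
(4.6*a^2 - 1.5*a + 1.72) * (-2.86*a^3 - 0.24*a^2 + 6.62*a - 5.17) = -13.156*a^5 + 3.186*a^4 + 25.8928*a^3 - 34.1248*a^2 + 19.1414*a - 8.8924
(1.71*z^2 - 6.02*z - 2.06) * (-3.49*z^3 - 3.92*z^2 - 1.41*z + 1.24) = -5.9679*z^5 + 14.3066*z^4 + 28.3767*z^3 + 18.6838*z^2 - 4.5602*z - 2.5544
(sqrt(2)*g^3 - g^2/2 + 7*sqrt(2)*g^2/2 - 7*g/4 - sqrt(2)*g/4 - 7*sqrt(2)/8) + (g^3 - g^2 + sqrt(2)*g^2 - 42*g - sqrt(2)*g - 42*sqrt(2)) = g^3 + sqrt(2)*g^3 - 3*g^2/2 + 9*sqrt(2)*g^2/2 - 175*g/4 - 5*sqrt(2)*g/4 - 343*sqrt(2)/8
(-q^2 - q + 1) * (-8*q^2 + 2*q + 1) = 8*q^4 + 6*q^3 - 11*q^2 + q + 1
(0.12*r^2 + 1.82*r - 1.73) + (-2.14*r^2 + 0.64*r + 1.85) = -2.02*r^2 + 2.46*r + 0.12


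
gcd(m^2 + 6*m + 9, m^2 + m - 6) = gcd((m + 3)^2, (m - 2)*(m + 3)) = m + 3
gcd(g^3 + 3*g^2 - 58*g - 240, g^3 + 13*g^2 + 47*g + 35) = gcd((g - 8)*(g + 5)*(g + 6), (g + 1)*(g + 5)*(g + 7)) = g + 5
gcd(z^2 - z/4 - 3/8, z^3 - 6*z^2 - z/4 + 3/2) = z + 1/2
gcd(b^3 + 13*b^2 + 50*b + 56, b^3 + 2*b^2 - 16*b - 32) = b^2 + 6*b + 8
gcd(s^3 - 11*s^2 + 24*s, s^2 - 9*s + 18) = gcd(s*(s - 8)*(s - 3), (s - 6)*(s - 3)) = s - 3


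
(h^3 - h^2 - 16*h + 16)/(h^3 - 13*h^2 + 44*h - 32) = (h + 4)/(h - 8)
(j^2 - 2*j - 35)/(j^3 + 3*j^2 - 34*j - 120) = (j - 7)/(j^2 - 2*j - 24)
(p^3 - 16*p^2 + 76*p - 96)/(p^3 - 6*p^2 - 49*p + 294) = (p^2 - 10*p + 16)/(p^2 - 49)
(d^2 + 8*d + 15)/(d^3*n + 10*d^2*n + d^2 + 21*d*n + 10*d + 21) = (d + 5)/(d^2*n + 7*d*n + d + 7)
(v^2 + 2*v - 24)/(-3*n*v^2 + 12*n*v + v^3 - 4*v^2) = (v + 6)/(v*(-3*n + v))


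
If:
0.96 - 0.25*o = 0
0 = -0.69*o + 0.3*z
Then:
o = 3.84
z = 8.83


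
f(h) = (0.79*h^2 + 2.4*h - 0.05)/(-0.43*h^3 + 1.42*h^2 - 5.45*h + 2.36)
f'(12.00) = 0.03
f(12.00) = -0.24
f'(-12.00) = 0.00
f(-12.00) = 0.08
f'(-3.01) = -0.06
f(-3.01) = -0.00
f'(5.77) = 0.13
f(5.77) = -0.62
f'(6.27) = 0.11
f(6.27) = -0.56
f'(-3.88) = -0.03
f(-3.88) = 0.04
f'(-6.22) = -0.01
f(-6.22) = 0.08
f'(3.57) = 0.20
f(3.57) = -1.00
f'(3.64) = 0.20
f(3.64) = -0.99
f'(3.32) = 0.20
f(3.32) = -1.05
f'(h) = (1.58*h + 2.4)/(-0.43*h^3 + 1.42*h^2 - 5.45*h + 2.36) + (0.79*h^2 + 2.4*h - 0.05)*(1.29*h^2 - 2.84*h + 5.45)/(-0.43*h^3 + 1.42*h^2 - 5.45*h + 2.36)^2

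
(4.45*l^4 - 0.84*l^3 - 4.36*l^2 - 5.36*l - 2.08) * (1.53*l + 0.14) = 6.8085*l^5 - 0.6622*l^4 - 6.7884*l^3 - 8.8112*l^2 - 3.9328*l - 0.2912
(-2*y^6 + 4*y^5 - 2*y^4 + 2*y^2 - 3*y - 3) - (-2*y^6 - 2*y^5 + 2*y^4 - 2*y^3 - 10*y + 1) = 6*y^5 - 4*y^4 + 2*y^3 + 2*y^2 + 7*y - 4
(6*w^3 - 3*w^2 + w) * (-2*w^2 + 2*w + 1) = -12*w^5 + 18*w^4 - 2*w^3 - w^2 + w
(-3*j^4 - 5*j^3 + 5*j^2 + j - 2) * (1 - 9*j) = 27*j^5 + 42*j^4 - 50*j^3 - 4*j^2 + 19*j - 2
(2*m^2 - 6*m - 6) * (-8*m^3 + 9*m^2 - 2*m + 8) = -16*m^5 + 66*m^4 - 10*m^3 - 26*m^2 - 36*m - 48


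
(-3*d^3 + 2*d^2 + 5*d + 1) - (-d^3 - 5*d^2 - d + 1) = -2*d^3 + 7*d^2 + 6*d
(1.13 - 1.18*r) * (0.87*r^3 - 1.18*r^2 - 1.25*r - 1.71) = -1.0266*r^4 + 2.3755*r^3 + 0.1416*r^2 + 0.6053*r - 1.9323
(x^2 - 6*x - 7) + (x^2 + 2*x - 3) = 2*x^2 - 4*x - 10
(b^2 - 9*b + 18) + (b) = b^2 - 8*b + 18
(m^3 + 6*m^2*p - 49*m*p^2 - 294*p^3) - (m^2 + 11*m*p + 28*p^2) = m^3 + 6*m^2*p - m^2 - 49*m*p^2 - 11*m*p - 294*p^3 - 28*p^2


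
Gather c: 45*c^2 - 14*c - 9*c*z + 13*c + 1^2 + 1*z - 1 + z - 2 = 45*c^2 + c*(-9*z - 1) + 2*z - 2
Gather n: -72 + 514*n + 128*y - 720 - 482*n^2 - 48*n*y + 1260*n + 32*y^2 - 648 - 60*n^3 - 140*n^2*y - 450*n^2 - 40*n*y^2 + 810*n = -60*n^3 + n^2*(-140*y - 932) + n*(-40*y^2 - 48*y + 2584) + 32*y^2 + 128*y - 1440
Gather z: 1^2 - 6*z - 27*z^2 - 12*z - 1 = -27*z^2 - 18*z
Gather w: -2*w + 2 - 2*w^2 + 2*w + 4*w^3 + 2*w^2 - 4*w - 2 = 4*w^3 - 4*w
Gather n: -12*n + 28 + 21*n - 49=9*n - 21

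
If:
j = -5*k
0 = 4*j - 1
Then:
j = 1/4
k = -1/20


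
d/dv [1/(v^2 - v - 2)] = (1 - 2*v)/(-v^2 + v + 2)^2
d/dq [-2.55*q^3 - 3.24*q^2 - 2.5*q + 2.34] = -7.65*q^2 - 6.48*q - 2.5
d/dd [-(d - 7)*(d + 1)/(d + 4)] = (-d^2 - 8*d + 17)/(d^2 + 8*d + 16)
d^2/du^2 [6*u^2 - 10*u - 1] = 12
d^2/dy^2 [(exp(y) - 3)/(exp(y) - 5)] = 2*(exp(y) + 5)*exp(y)/(exp(3*y) - 15*exp(2*y) + 75*exp(y) - 125)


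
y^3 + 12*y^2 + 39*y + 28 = (y + 1)*(y + 4)*(y + 7)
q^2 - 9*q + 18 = (q - 6)*(q - 3)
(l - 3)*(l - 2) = l^2 - 5*l + 6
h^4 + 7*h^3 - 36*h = h*(h - 2)*(h + 3)*(h + 6)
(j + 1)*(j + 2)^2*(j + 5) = j^4 + 10*j^3 + 33*j^2 + 44*j + 20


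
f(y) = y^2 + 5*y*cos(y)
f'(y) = -5*y*sin(y) + 2*y + 5*cos(y)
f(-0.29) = -1.31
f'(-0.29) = 3.80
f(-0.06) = -0.30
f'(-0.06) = 4.85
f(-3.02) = 24.11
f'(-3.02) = -12.83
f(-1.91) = 6.83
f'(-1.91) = -14.49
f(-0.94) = -1.89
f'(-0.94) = -2.73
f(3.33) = -5.27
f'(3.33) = 4.87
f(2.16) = -1.34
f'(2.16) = -7.44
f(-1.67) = 3.62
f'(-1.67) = -12.14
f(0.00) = 0.00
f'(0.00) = 5.00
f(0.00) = 0.00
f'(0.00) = 5.00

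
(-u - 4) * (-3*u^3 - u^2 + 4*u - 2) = 3*u^4 + 13*u^3 - 14*u + 8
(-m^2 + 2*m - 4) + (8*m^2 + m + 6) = 7*m^2 + 3*m + 2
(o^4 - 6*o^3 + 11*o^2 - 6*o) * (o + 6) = o^5 - 25*o^3 + 60*o^2 - 36*o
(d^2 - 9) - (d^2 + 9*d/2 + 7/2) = -9*d/2 - 25/2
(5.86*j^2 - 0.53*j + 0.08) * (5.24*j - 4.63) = 30.7064*j^3 - 29.909*j^2 + 2.8731*j - 0.3704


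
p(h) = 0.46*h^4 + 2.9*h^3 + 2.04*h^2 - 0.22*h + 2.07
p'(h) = 1.84*h^3 + 8.7*h^2 + 4.08*h - 0.22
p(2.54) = 81.34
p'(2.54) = 96.42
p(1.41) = 15.76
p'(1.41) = 27.99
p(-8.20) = 621.84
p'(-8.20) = -463.21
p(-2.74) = -15.74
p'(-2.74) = 16.07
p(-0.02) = 2.08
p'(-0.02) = -0.30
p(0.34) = 2.35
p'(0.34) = 2.25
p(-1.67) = -1.80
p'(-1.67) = 8.66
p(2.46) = 73.89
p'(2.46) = 89.86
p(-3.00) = -19.95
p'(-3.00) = 16.16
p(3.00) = 135.33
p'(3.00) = 140.00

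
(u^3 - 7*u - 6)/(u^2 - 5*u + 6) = (u^2 + 3*u + 2)/(u - 2)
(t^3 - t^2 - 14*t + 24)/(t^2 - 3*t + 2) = (t^2 + t - 12)/(t - 1)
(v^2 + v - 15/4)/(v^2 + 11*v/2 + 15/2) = (v - 3/2)/(v + 3)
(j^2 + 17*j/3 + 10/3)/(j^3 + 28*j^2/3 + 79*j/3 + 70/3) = (3*j + 2)/(3*j^2 + 13*j + 14)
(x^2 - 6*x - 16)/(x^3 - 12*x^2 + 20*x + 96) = 1/(x - 6)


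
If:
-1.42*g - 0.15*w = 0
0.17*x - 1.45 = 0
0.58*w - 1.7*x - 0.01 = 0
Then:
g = -2.64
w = 25.02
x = 8.53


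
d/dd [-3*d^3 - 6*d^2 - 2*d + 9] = -9*d^2 - 12*d - 2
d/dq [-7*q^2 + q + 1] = 1 - 14*q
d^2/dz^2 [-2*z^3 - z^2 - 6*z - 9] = -12*z - 2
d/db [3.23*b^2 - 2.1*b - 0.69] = 6.46*b - 2.1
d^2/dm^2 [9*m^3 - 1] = 54*m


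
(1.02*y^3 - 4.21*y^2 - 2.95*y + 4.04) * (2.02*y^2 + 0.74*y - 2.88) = 2.0604*y^5 - 7.7494*y^4 - 12.012*y^3 + 18.1026*y^2 + 11.4856*y - 11.6352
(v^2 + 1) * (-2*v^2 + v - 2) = -2*v^4 + v^3 - 4*v^2 + v - 2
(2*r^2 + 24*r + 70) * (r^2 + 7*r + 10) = 2*r^4 + 38*r^3 + 258*r^2 + 730*r + 700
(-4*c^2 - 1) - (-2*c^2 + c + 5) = -2*c^2 - c - 6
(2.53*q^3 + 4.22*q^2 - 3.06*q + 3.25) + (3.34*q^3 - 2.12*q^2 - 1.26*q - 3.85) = 5.87*q^3 + 2.1*q^2 - 4.32*q - 0.6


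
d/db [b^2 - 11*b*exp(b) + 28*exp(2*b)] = -11*b*exp(b) + 2*b + 56*exp(2*b) - 11*exp(b)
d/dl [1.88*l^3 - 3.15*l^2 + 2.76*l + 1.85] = 5.64*l^2 - 6.3*l + 2.76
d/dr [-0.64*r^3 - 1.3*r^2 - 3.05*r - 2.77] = -1.92*r^2 - 2.6*r - 3.05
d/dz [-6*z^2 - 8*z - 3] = -12*z - 8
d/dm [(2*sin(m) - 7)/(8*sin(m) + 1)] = 58*cos(m)/(8*sin(m) + 1)^2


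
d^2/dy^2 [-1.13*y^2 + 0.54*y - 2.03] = -2.26000000000000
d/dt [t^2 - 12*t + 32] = 2*t - 12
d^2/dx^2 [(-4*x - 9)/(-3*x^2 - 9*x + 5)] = 18*((2*x + 3)^2*(4*x + 9) - (4*x + 7)*(3*x^2 + 9*x - 5))/(3*x^2 + 9*x - 5)^3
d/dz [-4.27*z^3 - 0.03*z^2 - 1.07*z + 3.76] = -12.81*z^2 - 0.06*z - 1.07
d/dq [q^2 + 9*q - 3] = 2*q + 9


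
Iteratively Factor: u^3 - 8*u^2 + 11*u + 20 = (u + 1)*(u^2 - 9*u + 20) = (u - 4)*(u + 1)*(u - 5)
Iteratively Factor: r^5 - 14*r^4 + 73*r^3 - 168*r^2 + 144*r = (r - 4)*(r^4 - 10*r^3 + 33*r^2 - 36*r) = (r - 4)*(r - 3)*(r^3 - 7*r^2 + 12*r) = (r - 4)^2*(r - 3)*(r^2 - 3*r) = r*(r - 4)^2*(r - 3)*(r - 3)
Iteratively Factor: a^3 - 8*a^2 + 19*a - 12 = (a - 3)*(a^2 - 5*a + 4) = (a - 3)*(a - 1)*(a - 4)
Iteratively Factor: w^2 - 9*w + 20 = (w - 5)*(w - 4)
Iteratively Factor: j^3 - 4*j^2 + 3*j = (j - 3)*(j^2 - j) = (j - 3)*(j - 1)*(j)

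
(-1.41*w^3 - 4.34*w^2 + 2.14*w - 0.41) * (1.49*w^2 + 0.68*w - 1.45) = -2.1009*w^5 - 7.4254*w^4 + 2.2819*w^3 + 7.1373*w^2 - 3.3818*w + 0.5945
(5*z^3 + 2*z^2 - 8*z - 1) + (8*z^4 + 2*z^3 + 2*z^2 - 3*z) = 8*z^4 + 7*z^3 + 4*z^2 - 11*z - 1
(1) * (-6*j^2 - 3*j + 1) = -6*j^2 - 3*j + 1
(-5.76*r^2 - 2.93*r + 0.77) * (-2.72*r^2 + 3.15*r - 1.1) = 15.6672*r^4 - 10.1744*r^3 - 4.9879*r^2 + 5.6485*r - 0.847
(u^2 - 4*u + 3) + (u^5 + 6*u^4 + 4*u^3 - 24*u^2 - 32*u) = u^5 + 6*u^4 + 4*u^3 - 23*u^2 - 36*u + 3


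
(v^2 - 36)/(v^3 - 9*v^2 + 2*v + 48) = (v^2 - 36)/(v^3 - 9*v^2 + 2*v + 48)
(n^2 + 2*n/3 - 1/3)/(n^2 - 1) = (n - 1/3)/(n - 1)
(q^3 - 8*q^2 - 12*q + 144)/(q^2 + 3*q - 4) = (q^2 - 12*q + 36)/(q - 1)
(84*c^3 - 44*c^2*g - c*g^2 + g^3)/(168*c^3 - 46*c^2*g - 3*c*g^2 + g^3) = (2*c - g)/(4*c - g)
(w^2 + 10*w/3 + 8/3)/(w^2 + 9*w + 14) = (w + 4/3)/(w + 7)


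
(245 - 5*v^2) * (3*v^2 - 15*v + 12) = -15*v^4 + 75*v^3 + 675*v^2 - 3675*v + 2940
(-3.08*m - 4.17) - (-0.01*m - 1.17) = -3.07*m - 3.0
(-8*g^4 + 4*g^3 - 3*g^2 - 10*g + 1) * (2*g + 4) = -16*g^5 - 24*g^4 + 10*g^3 - 32*g^2 - 38*g + 4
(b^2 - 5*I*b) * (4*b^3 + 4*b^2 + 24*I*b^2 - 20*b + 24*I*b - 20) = 4*b^5 + 4*b^4 + 4*I*b^4 + 100*b^3 + 4*I*b^3 + 100*b^2 + 100*I*b^2 + 100*I*b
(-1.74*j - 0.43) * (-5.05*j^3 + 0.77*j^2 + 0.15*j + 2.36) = 8.787*j^4 + 0.8317*j^3 - 0.5921*j^2 - 4.1709*j - 1.0148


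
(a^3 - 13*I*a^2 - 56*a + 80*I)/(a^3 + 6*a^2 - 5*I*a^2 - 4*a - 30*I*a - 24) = (a^2 - 9*I*a - 20)/(a^2 + a*(6 - I) - 6*I)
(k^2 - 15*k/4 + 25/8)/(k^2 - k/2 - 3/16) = 2*(-8*k^2 + 30*k - 25)/(-16*k^2 + 8*k + 3)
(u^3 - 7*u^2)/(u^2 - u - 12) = u^2*(7 - u)/(-u^2 + u + 12)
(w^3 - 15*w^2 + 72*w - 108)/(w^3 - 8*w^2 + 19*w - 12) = (w^2 - 12*w + 36)/(w^2 - 5*w + 4)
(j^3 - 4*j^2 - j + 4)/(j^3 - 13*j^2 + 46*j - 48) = (j^3 - 4*j^2 - j + 4)/(j^3 - 13*j^2 + 46*j - 48)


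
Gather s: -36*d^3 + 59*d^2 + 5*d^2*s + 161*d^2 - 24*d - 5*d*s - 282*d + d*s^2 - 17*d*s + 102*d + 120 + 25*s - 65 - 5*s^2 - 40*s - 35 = -36*d^3 + 220*d^2 - 204*d + s^2*(d - 5) + s*(5*d^2 - 22*d - 15) + 20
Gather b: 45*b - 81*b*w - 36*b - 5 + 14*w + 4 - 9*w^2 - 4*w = b*(9 - 81*w) - 9*w^2 + 10*w - 1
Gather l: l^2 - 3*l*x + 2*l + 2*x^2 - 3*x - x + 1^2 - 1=l^2 + l*(2 - 3*x) + 2*x^2 - 4*x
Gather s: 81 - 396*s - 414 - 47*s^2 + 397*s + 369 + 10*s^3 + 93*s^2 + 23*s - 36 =10*s^3 + 46*s^2 + 24*s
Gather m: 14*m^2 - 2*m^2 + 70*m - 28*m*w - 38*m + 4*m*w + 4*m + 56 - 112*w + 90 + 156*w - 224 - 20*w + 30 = 12*m^2 + m*(36 - 24*w) + 24*w - 48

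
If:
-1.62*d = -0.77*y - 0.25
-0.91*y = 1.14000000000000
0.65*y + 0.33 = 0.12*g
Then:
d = -0.44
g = -4.04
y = -1.25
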